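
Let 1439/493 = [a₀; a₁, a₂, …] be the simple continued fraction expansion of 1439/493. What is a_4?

13

Repeatedly divide and take the remainder:
⌊1439/493⌋ = 2, remainder 453
⌊493/453⌋ = 1, remainder 40
⌊453/40⌋ = 11, remainder 13
⌊40/13⌋ = 3, remainder 1
⌊13/1⌋ = 13, remainder 0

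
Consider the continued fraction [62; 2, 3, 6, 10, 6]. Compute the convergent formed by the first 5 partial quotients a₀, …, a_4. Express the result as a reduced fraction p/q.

Build up convergents one term at a time:
a_0 = 62: 62/1
a_1 = 2: 125/2
a_2 = 3: 437/7
a_3 = 6: 2747/44
a_4 = 10: 27907/447

27907/447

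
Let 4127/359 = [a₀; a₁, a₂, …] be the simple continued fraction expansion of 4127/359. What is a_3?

3

4127 ÷ 359 → quotient 11, remainder 178
359 ÷ 178 → quotient 2, remainder 3
178 ÷ 3 → quotient 59, remainder 1
3 ÷ 1 → quotient 3, remainder 0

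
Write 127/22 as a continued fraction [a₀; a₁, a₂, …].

[5; 1, 3, 2, 2]

⌊127/22⌋ = 5, remainder 17
⌊22/17⌋ = 1, remainder 5
⌊17/5⌋ = 3, remainder 2
⌊5/2⌋ = 2, remainder 1
⌊2/1⌋ = 2, remainder 0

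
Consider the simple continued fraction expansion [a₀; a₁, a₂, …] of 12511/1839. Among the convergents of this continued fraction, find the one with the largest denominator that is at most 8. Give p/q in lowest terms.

34/5

a_0 = 6: 6/1  (≤ bound)
a_1 = 1: 7/1  (≤ bound)
a_2 = 4: 34/5  (≤ bound)
a_3 = 12: 415/61  (> 8, stop)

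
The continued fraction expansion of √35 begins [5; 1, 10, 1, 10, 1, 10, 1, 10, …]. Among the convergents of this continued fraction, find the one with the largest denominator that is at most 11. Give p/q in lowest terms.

65/11

List convergents until the denominator exceeds the bound:
a_0 = 5: 5/1  (≤ bound)
a_1 = 1: 6/1  (≤ bound)
a_2 = 10: 65/11  (≤ bound)
a_3 = 1: 71/12  (> 11, stop)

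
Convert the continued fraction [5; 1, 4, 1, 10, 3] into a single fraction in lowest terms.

Work from the innermost term outward:
Start with 3.
10 + 1/(3/1) = 10 + 1/3 = 31/3
1 + 1/(31/3) = 1 + 3/31 = 34/31
4 + 1/(34/31) = 4 + 31/34 = 167/34
1 + 1/(167/34) = 1 + 34/167 = 201/167
5 + 1/(201/167) = 5 + 167/201 = 1172/201

1172/201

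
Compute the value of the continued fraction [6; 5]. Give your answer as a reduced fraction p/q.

Start with 5.
6 + 1/(5/1) = 6 + 1/5 = 31/5

31/5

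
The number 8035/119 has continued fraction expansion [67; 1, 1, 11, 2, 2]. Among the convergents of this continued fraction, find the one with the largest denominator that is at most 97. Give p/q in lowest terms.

List convergents until the denominator exceeds the bound:
a_0 = 67: 67/1  (≤ bound)
a_1 = 1: 68/1  (≤ bound)
a_2 = 1: 135/2  (≤ bound)
a_3 = 11: 1553/23  (≤ bound)
a_4 = 2: 3241/48  (≤ bound)
a_5 = 2: 8035/119  (> 97, stop)

3241/48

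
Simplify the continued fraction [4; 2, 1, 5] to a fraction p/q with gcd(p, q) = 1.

74/17

a_0 = 4: 4/1
a_1 = 2: 9/2
a_2 = 1: 13/3
a_3 = 5: 74/17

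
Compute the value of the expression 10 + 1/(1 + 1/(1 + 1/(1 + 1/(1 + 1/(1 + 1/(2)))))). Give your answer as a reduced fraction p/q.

a_0 = 10: 10/1
a_1 = 1: 11/1
a_2 = 1: 21/2
a_3 = 1: 32/3
a_4 = 1: 53/5
a_5 = 1: 85/8
a_6 = 2: 223/21

223/21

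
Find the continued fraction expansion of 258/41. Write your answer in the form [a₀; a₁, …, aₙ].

⌊258/41⌋ = 6, remainder 12
⌊41/12⌋ = 3, remainder 5
⌊12/5⌋ = 2, remainder 2
⌊5/2⌋ = 2, remainder 1
⌊2/1⌋ = 2, remainder 0

[6; 3, 2, 2, 2]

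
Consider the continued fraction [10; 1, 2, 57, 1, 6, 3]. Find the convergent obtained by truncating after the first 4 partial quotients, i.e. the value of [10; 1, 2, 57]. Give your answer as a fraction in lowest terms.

1835/172

Start with 57.
2 + 1/(57/1) = 2 + 1/57 = 115/57
1 + 1/(115/57) = 1 + 57/115 = 172/115
10 + 1/(172/115) = 10 + 115/172 = 1835/172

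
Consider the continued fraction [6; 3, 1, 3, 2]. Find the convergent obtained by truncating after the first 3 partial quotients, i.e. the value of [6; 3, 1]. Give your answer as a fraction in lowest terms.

Starting at the tail and folding back:
Start with 1.
3 + 1/(1/1) = 3 + 1/1 = 4/1
6 + 1/(4/1) = 6 + 1/4 = 25/4

25/4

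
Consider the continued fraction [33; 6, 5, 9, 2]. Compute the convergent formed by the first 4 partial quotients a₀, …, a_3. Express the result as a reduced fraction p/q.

9451/285

Build up convergents one term at a time:
a_0 = 33: 33/1
a_1 = 6: 199/6
a_2 = 5: 1028/31
a_3 = 9: 9451/285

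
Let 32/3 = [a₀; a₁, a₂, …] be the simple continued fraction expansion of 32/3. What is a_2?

32 = 10·3 + 2, so a_0 = 10
3 = 1·2 + 1, so a_1 = 1
2 = 2·1 + 0, so a_2 = 2

2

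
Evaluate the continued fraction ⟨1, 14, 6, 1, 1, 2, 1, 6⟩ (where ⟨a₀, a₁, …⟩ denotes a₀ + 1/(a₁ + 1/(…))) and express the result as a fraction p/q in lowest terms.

a_0 = 1: 1/1
a_1 = 14: 15/14
a_2 = 6: 91/85
a_3 = 1: 106/99
a_4 = 1: 197/184
a_5 = 2: 500/467
a_6 = 1: 697/651
a_7 = 6: 4682/4373

4682/4373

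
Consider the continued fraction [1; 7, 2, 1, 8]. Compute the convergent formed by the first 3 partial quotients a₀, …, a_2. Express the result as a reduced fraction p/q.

Build up convergents one term at a time:
a_0 = 1: 1/1
a_1 = 7: 8/7
a_2 = 2: 17/15

17/15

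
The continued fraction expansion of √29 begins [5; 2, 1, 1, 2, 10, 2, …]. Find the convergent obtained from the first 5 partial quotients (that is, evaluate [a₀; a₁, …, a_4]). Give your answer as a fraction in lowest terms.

Start with 2.
1 + 1/(2/1) = 1 + 1/2 = 3/2
1 + 1/(3/2) = 1 + 2/3 = 5/3
2 + 1/(5/3) = 2 + 3/5 = 13/5
5 + 1/(13/5) = 5 + 5/13 = 70/13

70/13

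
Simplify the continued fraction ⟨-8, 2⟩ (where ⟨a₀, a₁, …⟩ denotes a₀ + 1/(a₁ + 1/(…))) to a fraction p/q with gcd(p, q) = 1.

a_0 = -8: -8/1
a_1 = 2: -15/2

-15/2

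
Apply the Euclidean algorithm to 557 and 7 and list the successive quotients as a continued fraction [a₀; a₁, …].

[79; 1, 1, 3]

Apply division with remainder until the remainder is 0:
557 ÷ 7 → quotient 79, remainder 4
7 ÷ 4 → quotient 1, remainder 3
4 ÷ 3 → quotient 1, remainder 1
3 ÷ 1 → quotient 3, remainder 0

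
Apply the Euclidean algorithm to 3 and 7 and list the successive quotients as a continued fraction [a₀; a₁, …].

3 ÷ 7 → quotient 0, remainder 3
7 ÷ 3 → quotient 2, remainder 1
3 ÷ 1 → quotient 3, remainder 0

[0; 2, 3]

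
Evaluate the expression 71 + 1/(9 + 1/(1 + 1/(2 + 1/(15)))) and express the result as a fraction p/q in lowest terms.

31641/445

Start with 15.
2 + 1/(15/1) = 2 + 1/15 = 31/15
1 + 1/(31/15) = 1 + 15/31 = 46/31
9 + 1/(46/31) = 9 + 31/46 = 445/46
71 + 1/(445/46) = 71 + 46/445 = 31641/445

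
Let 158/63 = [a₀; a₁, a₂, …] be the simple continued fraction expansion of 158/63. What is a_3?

31

Run the Euclidean algorithm, recording each quotient:
158 = 2·63 + 32, so a_0 = 2
63 = 1·32 + 31, so a_1 = 1
32 = 1·31 + 1, so a_2 = 1
31 = 31·1 + 0, so a_3 = 31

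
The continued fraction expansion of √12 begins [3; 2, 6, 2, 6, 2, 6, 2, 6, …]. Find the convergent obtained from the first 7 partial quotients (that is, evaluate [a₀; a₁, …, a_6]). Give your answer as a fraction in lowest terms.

Collapse the nested fraction from the inside out:
Start with 6.
2 + 1/(6/1) = 2 + 1/6 = 13/6
6 + 1/(13/6) = 6 + 6/13 = 84/13
2 + 1/(84/13) = 2 + 13/84 = 181/84
6 + 1/(181/84) = 6 + 84/181 = 1170/181
2 + 1/(1170/181) = 2 + 181/1170 = 2521/1170
3 + 1/(2521/1170) = 3 + 1170/2521 = 8733/2521

8733/2521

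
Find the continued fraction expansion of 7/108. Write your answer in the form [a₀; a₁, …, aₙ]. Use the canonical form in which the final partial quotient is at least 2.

[0; 15, 2, 3]

Run the Euclidean algorithm, recording each quotient:
7 = 0·108 + 7, so a_0 = 0
108 = 15·7 + 3, so a_1 = 15
7 = 2·3 + 1, so a_2 = 2
3 = 3·1 + 0, so a_3 = 3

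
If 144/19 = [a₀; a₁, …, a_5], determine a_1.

1

Run the Euclidean algorithm, recording each quotient:
⌊144/19⌋ = 7, remainder 11
⌊19/11⌋ = 1, remainder 8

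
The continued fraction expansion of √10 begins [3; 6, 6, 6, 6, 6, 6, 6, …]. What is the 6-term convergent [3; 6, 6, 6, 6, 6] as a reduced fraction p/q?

27379/8658

Work from the innermost term outward:
Start with 6.
6 + 1/(6/1) = 6 + 1/6 = 37/6
6 + 1/(37/6) = 6 + 6/37 = 228/37
6 + 1/(228/37) = 6 + 37/228 = 1405/228
6 + 1/(1405/228) = 6 + 228/1405 = 8658/1405
3 + 1/(8658/1405) = 3 + 1405/8658 = 27379/8658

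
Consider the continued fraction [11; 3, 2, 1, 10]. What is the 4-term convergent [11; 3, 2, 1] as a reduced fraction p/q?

Start with 1.
2 + 1/(1/1) = 2 + 1/1 = 3/1
3 + 1/(3/1) = 3 + 1/3 = 10/3
11 + 1/(10/3) = 11 + 3/10 = 113/10

113/10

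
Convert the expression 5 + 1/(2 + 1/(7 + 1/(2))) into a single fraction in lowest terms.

Build up convergents one term at a time:
a_0 = 5: 5/1
a_1 = 2: 11/2
a_2 = 7: 82/15
a_3 = 2: 175/32

175/32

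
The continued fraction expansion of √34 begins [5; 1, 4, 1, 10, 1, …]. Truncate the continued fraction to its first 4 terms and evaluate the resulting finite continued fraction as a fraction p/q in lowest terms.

Start with 1.
4 + 1/(1/1) = 4 + 1/1 = 5/1
1 + 1/(5/1) = 1 + 1/5 = 6/5
5 + 1/(6/5) = 5 + 5/6 = 35/6

35/6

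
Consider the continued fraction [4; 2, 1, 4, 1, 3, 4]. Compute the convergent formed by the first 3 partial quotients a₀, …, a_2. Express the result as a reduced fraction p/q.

Starting at the tail and folding back:
Start with 1.
2 + 1/(1/1) = 2 + 1/1 = 3/1
4 + 1/(3/1) = 4 + 1/3 = 13/3

13/3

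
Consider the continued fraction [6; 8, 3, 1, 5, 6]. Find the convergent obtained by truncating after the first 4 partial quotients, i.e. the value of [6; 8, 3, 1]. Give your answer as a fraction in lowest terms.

202/33

Start with 1.
3 + 1/(1/1) = 3 + 1/1 = 4/1
8 + 1/(4/1) = 8 + 1/4 = 33/4
6 + 1/(33/4) = 6 + 4/33 = 202/33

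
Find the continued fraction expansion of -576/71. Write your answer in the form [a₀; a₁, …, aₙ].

[-9; 1, 7, 1, 7]

-576 ÷ 71 → quotient -9, remainder 63
71 ÷ 63 → quotient 1, remainder 8
63 ÷ 8 → quotient 7, remainder 7
8 ÷ 7 → quotient 1, remainder 1
7 ÷ 1 → quotient 7, remainder 0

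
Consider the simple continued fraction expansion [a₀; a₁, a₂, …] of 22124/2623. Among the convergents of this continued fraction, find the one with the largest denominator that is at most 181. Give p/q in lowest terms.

194/23

a_0 = 8: 8/1  (≤ bound)
a_1 = 2: 17/2  (≤ bound)
a_2 = 3: 59/7  (≤ bound)
a_3 = 3: 194/23  (≤ bound)
a_4 = 11: 2193/260  (> 181, stop)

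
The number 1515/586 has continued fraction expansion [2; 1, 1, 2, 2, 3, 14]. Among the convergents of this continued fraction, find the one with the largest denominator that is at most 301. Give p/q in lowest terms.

a_0 = 2: 2/1  (≤ bound)
a_1 = 1: 3/1  (≤ bound)
a_2 = 1: 5/2  (≤ bound)
a_3 = 2: 13/5  (≤ bound)
a_4 = 2: 31/12  (≤ bound)
a_5 = 3: 106/41  (≤ bound)
a_6 = 14: 1515/586  (> 301, stop)

106/41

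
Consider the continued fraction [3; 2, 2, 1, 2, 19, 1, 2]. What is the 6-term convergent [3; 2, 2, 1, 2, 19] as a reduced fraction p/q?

1259/368

a_0 = 3: 3/1
a_1 = 2: 7/2
a_2 = 2: 17/5
a_3 = 1: 24/7
a_4 = 2: 65/19
a_5 = 19: 1259/368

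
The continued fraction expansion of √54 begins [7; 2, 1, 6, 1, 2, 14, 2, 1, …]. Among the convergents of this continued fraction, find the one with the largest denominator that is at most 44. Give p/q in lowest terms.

169/23

a_0 = 7: 7/1  (≤ bound)
a_1 = 2: 15/2  (≤ bound)
a_2 = 1: 22/3  (≤ bound)
a_3 = 6: 147/20  (≤ bound)
a_4 = 1: 169/23  (≤ bound)
a_5 = 2: 485/66  (> 44, stop)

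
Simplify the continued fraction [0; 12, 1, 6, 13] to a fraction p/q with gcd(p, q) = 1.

92/1183

a_0 = 0: 0/1
a_1 = 12: 1/12
a_2 = 1: 1/13
a_3 = 6: 7/90
a_4 = 13: 92/1183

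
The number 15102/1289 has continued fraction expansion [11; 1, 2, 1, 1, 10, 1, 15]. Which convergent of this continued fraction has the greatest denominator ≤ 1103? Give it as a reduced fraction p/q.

List convergents until the denominator exceeds the bound:
a_0 = 11: 11/1  (≤ bound)
a_1 = 1: 12/1  (≤ bound)
a_2 = 2: 35/3  (≤ bound)
a_3 = 1: 47/4  (≤ bound)
a_4 = 1: 82/7  (≤ bound)
a_5 = 10: 867/74  (≤ bound)
a_6 = 1: 949/81  (≤ bound)
a_7 = 15: 15102/1289  (> 1103, stop)

949/81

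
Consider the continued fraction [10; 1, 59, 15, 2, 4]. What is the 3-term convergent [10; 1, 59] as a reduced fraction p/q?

Start with 59.
1 + 1/(59/1) = 1 + 1/59 = 60/59
10 + 1/(60/59) = 10 + 59/60 = 659/60

659/60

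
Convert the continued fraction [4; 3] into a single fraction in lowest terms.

13/3

Start with 3.
4 + 1/(3/1) = 4 + 1/3 = 13/3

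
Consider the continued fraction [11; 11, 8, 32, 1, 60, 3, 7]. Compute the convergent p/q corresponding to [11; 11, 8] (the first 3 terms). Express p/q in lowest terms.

987/89

Compute successive convergents:
a_0 = 11: 11/1
a_1 = 11: 122/11
a_2 = 8: 987/89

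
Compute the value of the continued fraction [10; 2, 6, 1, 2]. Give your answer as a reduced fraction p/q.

450/43

Work from the innermost term outward:
Start with 2.
1 + 1/(2/1) = 1 + 1/2 = 3/2
6 + 1/(3/2) = 6 + 2/3 = 20/3
2 + 1/(20/3) = 2 + 3/20 = 43/20
10 + 1/(43/20) = 10 + 20/43 = 450/43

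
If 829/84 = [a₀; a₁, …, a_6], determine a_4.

Repeatedly divide and take the remainder:
⌊829/84⌋ = 9, remainder 73
⌊84/73⌋ = 1, remainder 11
⌊73/11⌋ = 6, remainder 7
⌊11/7⌋ = 1, remainder 4
⌊7/4⌋ = 1, remainder 3

1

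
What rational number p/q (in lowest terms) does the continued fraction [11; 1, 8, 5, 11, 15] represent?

92407/7771

Work from the innermost term outward:
Start with 15.
11 + 1/(15/1) = 11 + 1/15 = 166/15
5 + 1/(166/15) = 5 + 15/166 = 845/166
8 + 1/(845/166) = 8 + 166/845 = 6926/845
1 + 1/(6926/845) = 1 + 845/6926 = 7771/6926
11 + 1/(7771/6926) = 11 + 6926/7771 = 92407/7771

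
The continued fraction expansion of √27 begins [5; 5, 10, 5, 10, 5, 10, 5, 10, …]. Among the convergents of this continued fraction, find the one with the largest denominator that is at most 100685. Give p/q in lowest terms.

70226/13515

List convergents until the denominator exceeds the bound:
a_0 = 5: 5/1  (≤ bound)
a_1 = 5: 26/5  (≤ bound)
a_2 = 10: 265/51  (≤ bound)
a_3 = 5: 1351/260  (≤ bound)
a_4 = 10: 13775/2651  (≤ bound)
a_5 = 5: 70226/13515  (≤ bound)
a_6 = 10: 716035/137801  (> 100685, stop)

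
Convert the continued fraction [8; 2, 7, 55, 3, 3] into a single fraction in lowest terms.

70401/8315

Start with 3.
3 + 1/(3/1) = 3 + 1/3 = 10/3
55 + 1/(10/3) = 55 + 3/10 = 553/10
7 + 1/(553/10) = 7 + 10/553 = 3881/553
2 + 1/(3881/553) = 2 + 553/3881 = 8315/3881
8 + 1/(8315/3881) = 8 + 3881/8315 = 70401/8315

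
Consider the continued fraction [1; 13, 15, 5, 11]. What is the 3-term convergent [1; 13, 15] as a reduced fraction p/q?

211/196

Work from the innermost term outward:
Start with 15.
13 + 1/(15/1) = 13 + 1/15 = 196/15
1 + 1/(196/15) = 1 + 15/196 = 211/196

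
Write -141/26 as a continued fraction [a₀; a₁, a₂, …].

[-6; 1, 1, 2, 1, 3]

Run the Euclidean algorithm, recording each quotient:
⌊-141/26⌋ = -6, remainder 15
⌊26/15⌋ = 1, remainder 11
⌊15/11⌋ = 1, remainder 4
⌊11/4⌋ = 2, remainder 3
⌊4/3⌋ = 1, remainder 1
⌊3/1⌋ = 3, remainder 0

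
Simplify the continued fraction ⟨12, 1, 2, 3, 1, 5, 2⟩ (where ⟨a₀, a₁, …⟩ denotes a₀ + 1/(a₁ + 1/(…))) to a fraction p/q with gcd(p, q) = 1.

2069/163

Start with 2.
5 + 1/(2/1) = 5 + 1/2 = 11/2
1 + 1/(11/2) = 1 + 2/11 = 13/11
3 + 1/(13/11) = 3 + 11/13 = 50/13
2 + 1/(50/13) = 2 + 13/50 = 113/50
1 + 1/(113/50) = 1 + 50/113 = 163/113
12 + 1/(163/113) = 12 + 113/163 = 2069/163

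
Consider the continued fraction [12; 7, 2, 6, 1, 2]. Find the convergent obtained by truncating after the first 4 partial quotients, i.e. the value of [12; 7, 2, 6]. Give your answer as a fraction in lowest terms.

Starting at the tail and folding back:
Start with 6.
2 + 1/(6/1) = 2 + 1/6 = 13/6
7 + 1/(13/6) = 7 + 6/13 = 97/13
12 + 1/(97/13) = 12 + 13/97 = 1177/97

1177/97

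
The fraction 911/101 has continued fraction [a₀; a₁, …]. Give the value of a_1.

50

⌊911/101⌋ = 9, remainder 2
⌊101/2⌋ = 50, remainder 1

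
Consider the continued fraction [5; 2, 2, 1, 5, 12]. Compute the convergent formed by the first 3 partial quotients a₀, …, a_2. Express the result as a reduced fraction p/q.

27/5

Start with 2.
2 + 1/(2/1) = 2 + 1/2 = 5/2
5 + 1/(5/2) = 5 + 2/5 = 27/5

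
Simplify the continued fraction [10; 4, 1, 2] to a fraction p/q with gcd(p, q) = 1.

143/14

a_0 = 10: 10/1
a_1 = 4: 41/4
a_2 = 1: 51/5
a_3 = 2: 143/14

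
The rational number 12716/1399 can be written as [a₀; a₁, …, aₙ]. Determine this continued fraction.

Apply division with remainder until the remainder is 0:
⌊12716/1399⌋ = 9, remainder 125
⌊1399/125⌋ = 11, remainder 24
⌊125/24⌋ = 5, remainder 5
⌊24/5⌋ = 4, remainder 4
⌊5/4⌋ = 1, remainder 1
⌊4/1⌋ = 4, remainder 0

[9; 11, 5, 4, 1, 4]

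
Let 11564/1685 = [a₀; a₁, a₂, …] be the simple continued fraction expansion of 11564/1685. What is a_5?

1

⌊11564/1685⌋ = 6, remainder 1454
⌊1685/1454⌋ = 1, remainder 231
⌊1454/231⌋ = 6, remainder 68
⌊231/68⌋ = 3, remainder 27
⌊68/27⌋ = 2, remainder 14
⌊27/14⌋ = 1, remainder 13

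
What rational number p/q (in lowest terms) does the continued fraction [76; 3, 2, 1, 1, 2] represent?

Start with 2.
1 + 1/(2/1) = 1 + 1/2 = 3/2
1 + 1/(3/2) = 1 + 2/3 = 5/3
2 + 1/(5/3) = 2 + 3/5 = 13/5
3 + 1/(13/5) = 3 + 5/13 = 44/13
76 + 1/(44/13) = 76 + 13/44 = 3357/44

3357/44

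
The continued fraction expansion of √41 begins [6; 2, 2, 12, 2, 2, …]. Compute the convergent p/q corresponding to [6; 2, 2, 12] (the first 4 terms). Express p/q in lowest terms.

Start with 12.
2 + 1/(12/1) = 2 + 1/12 = 25/12
2 + 1/(25/12) = 2 + 12/25 = 62/25
6 + 1/(62/25) = 6 + 25/62 = 397/62

397/62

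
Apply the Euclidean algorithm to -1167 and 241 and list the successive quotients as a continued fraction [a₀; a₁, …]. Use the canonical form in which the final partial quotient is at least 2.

[-5; 6, 2, 1, 12]

Apply division with remainder until the remainder is 0:
-1167 ÷ 241 → quotient -5, remainder 38
241 ÷ 38 → quotient 6, remainder 13
38 ÷ 13 → quotient 2, remainder 12
13 ÷ 12 → quotient 1, remainder 1
12 ÷ 1 → quotient 12, remainder 0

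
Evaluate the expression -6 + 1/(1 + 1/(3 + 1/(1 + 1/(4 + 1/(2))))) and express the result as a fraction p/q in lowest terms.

Start with 2.
4 + 1/(2/1) = 4 + 1/2 = 9/2
1 + 1/(9/2) = 1 + 2/9 = 11/9
3 + 1/(11/9) = 3 + 9/11 = 42/11
1 + 1/(42/11) = 1 + 11/42 = 53/42
-6 + 1/(53/42) = -6 + 42/53 = -276/53

-276/53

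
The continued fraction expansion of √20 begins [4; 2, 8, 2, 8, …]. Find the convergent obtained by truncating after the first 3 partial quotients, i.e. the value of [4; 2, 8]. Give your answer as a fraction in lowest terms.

Starting at the tail and folding back:
Start with 8.
2 + 1/(8/1) = 2 + 1/8 = 17/8
4 + 1/(17/8) = 4 + 8/17 = 76/17

76/17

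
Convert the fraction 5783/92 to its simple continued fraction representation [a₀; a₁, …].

5783 = 62·92 + 79, so a_0 = 62
92 = 1·79 + 13, so a_1 = 1
79 = 6·13 + 1, so a_2 = 6
13 = 13·1 + 0, so a_3 = 13

[62; 1, 6, 13]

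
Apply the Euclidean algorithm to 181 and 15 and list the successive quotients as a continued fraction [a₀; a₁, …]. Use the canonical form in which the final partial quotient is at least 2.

181 ÷ 15 → quotient 12, remainder 1
15 ÷ 1 → quotient 15, remainder 0

[12; 15]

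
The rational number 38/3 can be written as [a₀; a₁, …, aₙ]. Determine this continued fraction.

[12; 1, 2]

Run the Euclidean algorithm, recording each quotient:
⌊38/3⌋ = 12, remainder 2
⌊3/2⌋ = 1, remainder 1
⌊2/1⌋ = 2, remainder 0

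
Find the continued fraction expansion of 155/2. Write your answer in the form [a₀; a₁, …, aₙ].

Run the Euclidean algorithm, recording each quotient:
⌊155/2⌋ = 77, remainder 1
⌊2/1⌋ = 2, remainder 0

[77; 2]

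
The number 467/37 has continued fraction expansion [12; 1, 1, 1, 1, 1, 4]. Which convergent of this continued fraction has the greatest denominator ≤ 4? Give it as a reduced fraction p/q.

38/3

a_0 = 12: 12/1  (≤ bound)
a_1 = 1: 13/1  (≤ bound)
a_2 = 1: 25/2  (≤ bound)
a_3 = 1: 38/3  (≤ bound)
a_4 = 1: 63/5  (> 4, stop)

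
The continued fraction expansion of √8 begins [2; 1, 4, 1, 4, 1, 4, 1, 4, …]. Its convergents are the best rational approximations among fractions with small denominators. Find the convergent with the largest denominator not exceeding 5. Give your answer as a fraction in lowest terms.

a_0 = 2: 2/1  (≤ bound)
a_1 = 1: 3/1  (≤ bound)
a_2 = 4: 14/5  (≤ bound)
a_3 = 1: 17/6  (> 5, stop)

14/5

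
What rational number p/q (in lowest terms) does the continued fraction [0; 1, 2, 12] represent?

Compute successive convergents:
a_0 = 0: 0/1
a_1 = 1: 1/1
a_2 = 2: 2/3
a_3 = 12: 25/37

25/37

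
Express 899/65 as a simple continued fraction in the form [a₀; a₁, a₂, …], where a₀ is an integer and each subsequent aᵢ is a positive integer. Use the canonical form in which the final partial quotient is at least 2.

[13; 1, 4, 1, 10]

Run the Euclidean algorithm, recording each quotient:
899 = 13·65 + 54, so a_0 = 13
65 = 1·54 + 11, so a_1 = 1
54 = 4·11 + 10, so a_2 = 4
11 = 1·10 + 1, so a_3 = 1
10 = 10·1 + 0, so a_4 = 10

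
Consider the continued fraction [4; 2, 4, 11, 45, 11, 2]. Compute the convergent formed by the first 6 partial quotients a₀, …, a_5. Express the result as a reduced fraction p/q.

a_0 = 4: 4/1
a_1 = 2: 9/2
a_2 = 4: 40/9
a_3 = 11: 449/101
a_4 = 45: 20245/4554
a_5 = 11: 223144/50195

223144/50195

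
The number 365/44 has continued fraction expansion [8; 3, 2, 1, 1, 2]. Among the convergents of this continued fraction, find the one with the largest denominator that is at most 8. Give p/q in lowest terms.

List convergents until the denominator exceeds the bound:
a_0 = 8: 8/1  (≤ bound)
a_1 = 3: 25/3  (≤ bound)
a_2 = 2: 58/7  (≤ bound)
a_3 = 1: 83/10  (> 8, stop)

58/7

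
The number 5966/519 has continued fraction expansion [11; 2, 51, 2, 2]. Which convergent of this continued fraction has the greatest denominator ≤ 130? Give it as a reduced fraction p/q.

1184/103

a_0 = 11: 11/1  (≤ bound)
a_1 = 2: 23/2  (≤ bound)
a_2 = 51: 1184/103  (≤ bound)
a_3 = 2: 2391/208  (> 130, stop)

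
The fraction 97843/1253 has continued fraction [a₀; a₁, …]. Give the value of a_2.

2

97843 ÷ 1253 → quotient 78, remainder 109
1253 ÷ 109 → quotient 11, remainder 54
109 ÷ 54 → quotient 2, remainder 1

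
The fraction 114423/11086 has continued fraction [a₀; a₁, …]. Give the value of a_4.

114423 = 10·11086 + 3563, so a_0 = 10
11086 = 3·3563 + 397, so a_1 = 3
3563 = 8·397 + 387, so a_2 = 8
397 = 1·387 + 10, so a_3 = 1
387 = 38·10 + 7, so a_4 = 38

38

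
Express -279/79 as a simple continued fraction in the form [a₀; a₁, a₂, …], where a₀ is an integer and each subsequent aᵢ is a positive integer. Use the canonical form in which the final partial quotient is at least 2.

Apply division with remainder until the remainder is 0:
⌊-279/79⌋ = -4, remainder 37
⌊79/37⌋ = 2, remainder 5
⌊37/5⌋ = 7, remainder 2
⌊5/2⌋ = 2, remainder 1
⌊2/1⌋ = 2, remainder 0

[-4; 2, 7, 2, 2]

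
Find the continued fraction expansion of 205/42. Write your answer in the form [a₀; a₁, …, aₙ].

[4; 1, 7, 2, 2]

Run the Euclidean algorithm, recording each quotient:
205 ÷ 42 → quotient 4, remainder 37
42 ÷ 37 → quotient 1, remainder 5
37 ÷ 5 → quotient 7, remainder 2
5 ÷ 2 → quotient 2, remainder 1
2 ÷ 1 → quotient 2, remainder 0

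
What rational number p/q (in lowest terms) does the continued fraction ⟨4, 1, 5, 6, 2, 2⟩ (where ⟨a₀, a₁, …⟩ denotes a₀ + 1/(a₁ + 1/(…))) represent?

953/197

Starting at the tail and folding back:
Start with 2.
2 + 1/(2/1) = 2 + 1/2 = 5/2
6 + 1/(5/2) = 6 + 2/5 = 32/5
5 + 1/(32/5) = 5 + 5/32 = 165/32
1 + 1/(165/32) = 1 + 32/165 = 197/165
4 + 1/(197/165) = 4 + 165/197 = 953/197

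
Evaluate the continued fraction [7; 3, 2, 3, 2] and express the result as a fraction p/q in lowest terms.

Work from the innermost term outward:
Start with 2.
3 + 1/(2/1) = 3 + 1/2 = 7/2
2 + 1/(7/2) = 2 + 2/7 = 16/7
3 + 1/(16/7) = 3 + 7/16 = 55/16
7 + 1/(55/16) = 7 + 16/55 = 401/55

401/55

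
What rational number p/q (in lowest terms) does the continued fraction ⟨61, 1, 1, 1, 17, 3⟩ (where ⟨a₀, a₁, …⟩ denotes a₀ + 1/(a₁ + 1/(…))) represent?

Start with 3.
17 + 1/(3/1) = 17 + 1/3 = 52/3
1 + 1/(52/3) = 1 + 3/52 = 55/52
1 + 1/(55/52) = 1 + 52/55 = 107/55
1 + 1/(107/55) = 1 + 55/107 = 162/107
61 + 1/(162/107) = 61 + 107/162 = 9989/162

9989/162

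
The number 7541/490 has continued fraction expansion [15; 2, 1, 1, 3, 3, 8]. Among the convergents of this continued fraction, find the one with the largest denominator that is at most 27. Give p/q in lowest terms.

a_0 = 15: 15/1  (≤ bound)
a_1 = 2: 31/2  (≤ bound)
a_2 = 1: 46/3  (≤ bound)
a_3 = 1: 77/5  (≤ bound)
a_4 = 3: 277/18  (≤ bound)
a_5 = 3: 908/59  (> 27, stop)

277/18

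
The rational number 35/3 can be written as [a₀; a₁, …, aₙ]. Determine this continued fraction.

[11; 1, 2]

⌊35/3⌋ = 11, remainder 2
⌊3/2⌋ = 1, remainder 1
⌊2/1⌋ = 2, remainder 0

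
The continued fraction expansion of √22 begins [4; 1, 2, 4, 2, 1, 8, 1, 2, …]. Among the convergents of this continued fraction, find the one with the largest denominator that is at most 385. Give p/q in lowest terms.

1712/365

a_0 = 4: 4/1  (≤ bound)
a_1 = 1: 5/1  (≤ bound)
a_2 = 2: 14/3  (≤ bound)
a_3 = 4: 61/13  (≤ bound)
a_4 = 2: 136/29  (≤ bound)
a_5 = 1: 197/42  (≤ bound)
a_6 = 8: 1712/365  (≤ bound)
a_7 = 1: 1909/407  (> 385, stop)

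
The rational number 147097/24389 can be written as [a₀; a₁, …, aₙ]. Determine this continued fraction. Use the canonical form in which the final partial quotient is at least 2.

[6; 31, 1, 27, 3, 1, 6]

⌊147097/24389⌋ = 6, remainder 763
⌊24389/763⌋ = 31, remainder 736
⌊763/736⌋ = 1, remainder 27
⌊736/27⌋ = 27, remainder 7
⌊27/7⌋ = 3, remainder 6
⌊7/6⌋ = 1, remainder 1
⌊6/1⌋ = 6, remainder 0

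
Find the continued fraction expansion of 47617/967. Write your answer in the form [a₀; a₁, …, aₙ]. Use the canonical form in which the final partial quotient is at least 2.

[49; 4, 7, 1, 1, 4, 1, 2]

Run the Euclidean algorithm, recording each quotient:
⌊47617/967⌋ = 49, remainder 234
⌊967/234⌋ = 4, remainder 31
⌊234/31⌋ = 7, remainder 17
⌊31/17⌋ = 1, remainder 14
⌊17/14⌋ = 1, remainder 3
⌊14/3⌋ = 4, remainder 2
⌊3/2⌋ = 1, remainder 1
⌊2/1⌋ = 2, remainder 0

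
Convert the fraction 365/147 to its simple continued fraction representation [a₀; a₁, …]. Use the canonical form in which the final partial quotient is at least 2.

[2; 2, 14, 5]

365 = 2·147 + 71, so a_0 = 2
147 = 2·71 + 5, so a_1 = 2
71 = 14·5 + 1, so a_2 = 14
5 = 5·1 + 0, so a_3 = 5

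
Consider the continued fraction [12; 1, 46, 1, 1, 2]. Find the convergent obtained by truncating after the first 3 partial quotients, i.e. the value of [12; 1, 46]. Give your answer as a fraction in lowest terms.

610/47

a_0 = 12: 12/1
a_1 = 1: 13/1
a_2 = 46: 610/47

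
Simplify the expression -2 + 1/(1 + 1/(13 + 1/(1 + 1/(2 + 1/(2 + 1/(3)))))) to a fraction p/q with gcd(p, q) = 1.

a_0 = -2: -2/1
a_1 = 1: -1/1
a_2 = 13: -15/14
a_3 = 1: -16/15
a_4 = 2: -47/44
a_5 = 2: -110/103
a_6 = 3: -377/353

-377/353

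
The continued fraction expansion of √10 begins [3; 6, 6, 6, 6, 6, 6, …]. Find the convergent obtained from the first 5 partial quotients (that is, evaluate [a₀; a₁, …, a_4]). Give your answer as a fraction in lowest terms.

4443/1405

Build up convergents one term at a time:
a_0 = 3: 3/1
a_1 = 6: 19/6
a_2 = 6: 117/37
a_3 = 6: 721/228
a_4 = 6: 4443/1405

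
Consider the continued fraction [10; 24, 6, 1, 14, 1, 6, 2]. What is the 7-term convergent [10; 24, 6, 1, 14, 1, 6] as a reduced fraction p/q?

186680/18591

Start with 6.
1 + 1/(6/1) = 1 + 1/6 = 7/6
14 + 1/(7/6) = 14 + 6/7 = 104/7
1 + 1/(104/7) = 1 + 7/104 = 111/104
6 + 1/(111/104) = 6 + 104/111 = 770/111
24 + 1/(770/111) = 24 + 111/770 = 18591/770
10 + 1/(18591/770) = 10 + 770/18591 = 186680/18591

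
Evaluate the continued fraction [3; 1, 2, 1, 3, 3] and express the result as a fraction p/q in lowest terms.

Collapse the nested fraction from the inside out:
Start with 3.
3 + 1/(3/1) = 3 + 1/3 = 10/3
1 + 1/(10/3) = 1 + 3/10 = 13/10
2 + 1/(13/10) = 2 + 10/13 = 36/13
1 + 1/(36/13) = 1 + 13/36 = 49/36
3 + 1/(49/36) = 3 + 36/49 = 183/49

183/49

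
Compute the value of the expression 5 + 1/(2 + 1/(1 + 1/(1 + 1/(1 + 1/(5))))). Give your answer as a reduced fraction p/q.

a_0 = 5: 5/1
a_1 = 2: 11/2
a_2 = 1: 16/3
a_3 = 1: 27/5
a_4 = 1: 43/8
a_5 = 5: 242/45

242/45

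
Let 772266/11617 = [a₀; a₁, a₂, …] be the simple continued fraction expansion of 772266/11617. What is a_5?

Repeatedly divide and take the remainder:
772266 ÷ 11617 → quotient 66, remainder 5544
11617 ÷ 5544 → quotient 2, remainder 529
5544 ÷ 529 → quotient 10, remainder 254
529 ÷ 254 → quotient 2, remainder 21
254 ÷ 21 → quotient 12, remainder 2
21 ÷ 2 → quotient 10, remainder 1

10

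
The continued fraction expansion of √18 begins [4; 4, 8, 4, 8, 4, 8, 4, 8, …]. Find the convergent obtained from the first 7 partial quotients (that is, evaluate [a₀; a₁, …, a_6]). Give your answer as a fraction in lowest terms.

Use the convergent recurrence hₖ = aₖ·hₖ₋₁ + hₖ₋₂ (and likewise for the denominators kₖ):
a_0 = 4: 4/1
a_1 = 4: 17/4
a_2 = 8: 140/33
a_3 = 4: 577/136
a_4 = 8: 4756/1121
a_5 = 4: 19601/4620
a_6 = 8: 161564/38081

161564/38081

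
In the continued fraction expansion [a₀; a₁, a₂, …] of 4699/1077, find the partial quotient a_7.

2

Apply division with remainder until the remainder is 0:
4699 ÷ 1077 → quotient 4, remainder 391
1077 ÷ 391 → quotient 2, remainder 295
391 ÷ 295 → quotient 1, remainder 96
295 ÷ 96 → quotient 3, remainder 7
96 ÷ 7 → quotient 13, remainder 5
7 ÷ 5 → quotient 1, remainder 2
5 ÷ 2 → quotient 2, remainder 1
2 ÷ 1 → quotient 2, remainder 0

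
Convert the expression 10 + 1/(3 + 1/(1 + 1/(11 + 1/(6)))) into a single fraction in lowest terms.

Build up convergents one term at a time:
a_0 = 10: 10/1
a_1 = 3: 31/3
a_2 = 1: 41/4
a_3 = 11: 482/47
a_4 = 6: 2933/286

2933/286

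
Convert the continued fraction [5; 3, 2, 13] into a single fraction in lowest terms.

497/94

Build up convergents one term at a time:
a_0 = 5: 5/1
a_1 = 3: 16/3
a_2 = 2: 37/7
a_3 = 13: 497/94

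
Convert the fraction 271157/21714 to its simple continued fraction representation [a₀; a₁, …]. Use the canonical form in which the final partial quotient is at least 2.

271157 = 12·21714 + 10589, so a_0 = 12
21714 = 2·10589 + 536, so a_1 = 2
10589 = 19·536 + 405, so a_2 = 19
536 = 1·405 + 131, so a_3 = 1
405 = 3·131 + 12, so a_4 = 3
131 = 10·12 + 11, so a_5 = 10
12 = 1·11 + 1, so a_6 = 1
11 = 11·1 + 0, so a_7 = 11

[12; 2, 19, 1, 3, 10, 1, 11]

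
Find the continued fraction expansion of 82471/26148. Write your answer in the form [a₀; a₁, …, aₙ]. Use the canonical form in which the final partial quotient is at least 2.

[3; 6, 2, 36, 9, 6]

⌊82471/26148⌋ = 3, remainder 4027
⌊26148/4027⌋ = 6, remainder 1986
⌊4027/1986⌋ = 2, remainder 55
⌊1986/55⌋ = 36, remainder 6
⌊55/6⌋ = 9, remainder 1
⌊6/1⌋ = 6, remainder 0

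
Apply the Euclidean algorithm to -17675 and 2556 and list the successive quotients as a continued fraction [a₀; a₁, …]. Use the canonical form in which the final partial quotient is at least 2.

[-7; 11, 1, 3, 1, 1, 11, 2]

-17675 ÷ 2556 → quotient -7, remainder 217
2556 ÷ 217 → quotient 11, remainder 169
217 ÷ 169 → quotient 1, remainder 48
169 ÷ 48 → quotient 3, remainder 25
48 ÷ 25 → quotient 1, remainder 23
25 ÷ 23 → quotient 1, remainder 2
23 ÷ 2 → quotient 11, remainder 1
2 ÷ 1 → quotient 2, remainder 0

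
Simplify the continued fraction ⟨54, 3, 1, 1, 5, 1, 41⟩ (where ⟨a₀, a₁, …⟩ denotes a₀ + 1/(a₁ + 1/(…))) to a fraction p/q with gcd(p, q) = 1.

104494/1925

Starting at the tail and folding back:
Start with 41.
1 + 1/(41/1) = 1 + 1/41 = 42/41
5 + 1/(42/41) = 5 + 41/42 = 251/42
1 + 1/(251/42) = 1 + 42/251 = 293/251
1 + 1/(293/251) = 1 + 251/293 = 544/293
3 + 1/(544/293) = 3 + 293/544 = 1925/544
54 + 1/(1925/544) = 54 + 544/1925 = 104494/1925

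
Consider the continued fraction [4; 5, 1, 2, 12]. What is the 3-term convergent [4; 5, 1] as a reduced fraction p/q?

25/6

Collapse the nested fraction from the inside out:
Start with 1.
5 + 1/(1/1) = 5 + 1/1 = 6/1
4 + 1/(6/1) = 4 + 1/6 = 25/6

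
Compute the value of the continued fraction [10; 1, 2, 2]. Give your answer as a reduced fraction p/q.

75/7

Compute successive convergents:
a_0 = 10: 10/1
a_1 = 1: 11/1
a_2 = 2: 32/3
a_3 = 2: 75/7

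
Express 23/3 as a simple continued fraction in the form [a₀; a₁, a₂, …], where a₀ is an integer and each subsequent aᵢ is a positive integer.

⌊23/3⌋ = 7, remainder 2
⌊3/2⌋ = 1, remainder 1
⌊2/1⌋ = 2, remainder 0

[7; 1, 2]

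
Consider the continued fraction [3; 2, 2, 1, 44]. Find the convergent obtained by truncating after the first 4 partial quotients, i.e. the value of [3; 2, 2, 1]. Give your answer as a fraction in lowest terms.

24/7

Compute successive convergents:
a_0 = 3: 3/1
a_1 = 2: 7/2
a_2 = 2: 17/5
a_3 = 1: 24/7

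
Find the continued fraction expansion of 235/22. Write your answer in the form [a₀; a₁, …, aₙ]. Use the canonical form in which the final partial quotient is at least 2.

[10; 1, 2, 7]

235 = 10·22 + 15, so a_0 = 10
22 = 1·15 + 7, so a_1 = 1
15 = 2·7 + 1, so a_2 = 2
7 = 7·1 + 0, so a_3 = 7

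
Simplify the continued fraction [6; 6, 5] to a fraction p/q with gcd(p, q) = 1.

Start with 5.
6 + 1/(5/1) = 6 + 1/5 = 31/5
6 + 1/(31/5) = 6 + 5/31 = 191/31

191/31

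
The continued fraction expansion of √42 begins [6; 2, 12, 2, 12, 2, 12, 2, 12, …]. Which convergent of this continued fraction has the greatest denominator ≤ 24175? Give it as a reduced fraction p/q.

List convergents until the denominator exceeds the bound:
a_0 = 6: 6/1  (≤ bound)
a_1 = 2: 13/2  (≤ bound)
a_2 = 12: 162/25  (≤ bound)
a_3 = 2: 337/52  (≤ bound)
a_4 = 12: 4206/649  (≤ bound)
a_5 = 2: 8749/1350  (≤ bound)
a_6 = 12: 109194/16849  (≤ bound)
a_7 = 2: 227137/35048  (> 24175, stop)

109194/16849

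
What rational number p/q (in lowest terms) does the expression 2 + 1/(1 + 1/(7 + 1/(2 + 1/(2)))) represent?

Start with 2.
2 + 1/(2/1) = 2 + 1/2 = 5/2
7 + 1/(5/2) = 7 + 2/5 = 37/5
1 + 1/(37/5) = 1 + 5/37 = 42/37
2 + 1/(42/37) = 2 + 37/42 = 121/42

121/42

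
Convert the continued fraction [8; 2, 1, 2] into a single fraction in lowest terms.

67/8

Collapse the nested fraction from the inside out:
Start with 2.
1 + 1/(2/1) = 1 + 1/2 = 3/2
2 + 1/(3/2) = 2 + 2/3 = 8/3
8 + 1/(8/3) = 8 + 3/8 = 67/8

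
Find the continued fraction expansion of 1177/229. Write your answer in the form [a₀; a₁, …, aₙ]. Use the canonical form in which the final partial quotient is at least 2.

Apply division with remainder until the remainder is 0:
1177 = 5·229 + 32, so a_0 = 5
229 = 7·32 + 5, so a_1 = 7
32 = 6·5 + 2, so a_2 = 6
5 = 2·2 + 1, so a_3 = 2
2 = 2·1 + 0, so a_4 = 2

[5; 7, 6, 2, 2]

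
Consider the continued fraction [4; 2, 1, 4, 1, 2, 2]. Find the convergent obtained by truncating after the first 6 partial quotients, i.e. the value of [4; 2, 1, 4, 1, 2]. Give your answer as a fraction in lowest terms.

209/48

Start with 2.
1 + 1/(2/1) = 1 + 1/2 = 3/2
4 + 1/(3/2) = 4 + 2/3 = 14/3
1 + 1/(14/3) = 1 + 3/14 = 17/14
2 + 1/(17/14) = 2 + 14/17 = 48/17
4 + 1/(48/17) = 4 + 17/48 = 209/48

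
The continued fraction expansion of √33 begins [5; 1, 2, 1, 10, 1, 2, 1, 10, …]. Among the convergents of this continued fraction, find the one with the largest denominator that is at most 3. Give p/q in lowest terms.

17/3

a_0 = 5: 5/1  (≤ bound)
a_1 = 1: 6/1  (≤ bound)
a_2 = 2: 17/3  (≤ bound)
a_3 = 1: 23/4  (> 3, stop)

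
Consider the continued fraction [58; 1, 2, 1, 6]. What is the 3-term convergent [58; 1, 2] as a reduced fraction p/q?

176/3

Start with 2.
1 + 1/(2/1) = 1 + 1/2 = 3/2
58 + 1/(3/2) = 58 + 2/3 = 176/3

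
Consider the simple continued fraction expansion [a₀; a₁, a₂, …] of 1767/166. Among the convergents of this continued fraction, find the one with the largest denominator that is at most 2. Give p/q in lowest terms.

21/2

List convergents until the denominator exceeds the bound:
a_0 = 10: 10/1  (≤ bound)
a_1 = 1: 11/1  (≤ bound)
a_2 = 1: 21/2  (≤ bound)
a_3 = 1: 32/3  (> 2, stop)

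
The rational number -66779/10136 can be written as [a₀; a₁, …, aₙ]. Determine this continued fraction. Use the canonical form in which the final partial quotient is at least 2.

[-7; 2, 2, 3, 53, 1, 10]

⌊-66779/10136⌋ = -7, remainder 4173
⌊10136/4173⌋ = 2, remainder 1790
⌊4173/1790⌋ = 2, remainder 593
⌊1790/593⌋ = 3, remainder 11
⌊593/11⌋ = 53, remainder 10
⌊11/10⌋ = 1, remainder 1
⌊10/1⌋ = 10, remainder 0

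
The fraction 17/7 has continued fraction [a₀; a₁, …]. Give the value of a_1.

17 ÷ 7 → quotient 2, remainder 3
7 ÷ 3 → quotient 2, remainder 1

2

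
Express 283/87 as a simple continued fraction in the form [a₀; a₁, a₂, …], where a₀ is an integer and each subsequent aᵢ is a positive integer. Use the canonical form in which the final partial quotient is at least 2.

283 ÷ 87 → quotient 3, remainder 22
87 ÷ 22 → quotient 3, remainder 21
22 ÷ 21 → quotient 1, remainder 1
21 ÷ 1 → quotient 21, remainder 0

[3; 3, 1, 21]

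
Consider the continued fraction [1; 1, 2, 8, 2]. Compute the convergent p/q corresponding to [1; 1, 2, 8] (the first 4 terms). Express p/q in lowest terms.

Use the convergent recurrence hₖ = aₖ·hₖ₋₁ + hₖ₋₂ (and likewise for the denominators kₖ):
a_0 = 1: 1/1
a_1 = 1: 2/1
a_2 = 2: 5/3
a_3 = 8: 42/25

42/25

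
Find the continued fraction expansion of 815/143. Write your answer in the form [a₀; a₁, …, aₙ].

Repeatedly divide and take the remainder:
815 ÷ 143 → quotient 5, remainder 100
143 ÷ 100 → quotient 1, remainder 43
100 ÷ 43 → quotient 2, remainder 14
43 ÷ 14 → quotient 3, remainder 1
14 ÷ 1 → quotient 14, remainder 0

[5; 1, 2, 3, 14]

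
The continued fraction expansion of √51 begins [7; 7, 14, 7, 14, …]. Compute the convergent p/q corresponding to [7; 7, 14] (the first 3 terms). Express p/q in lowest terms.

Work from the innermost term outward:
Start with 14.
7 + 1/(14/1) = 7 + 1/14 = 99/14
7 + 1/(99/14) = 7 + 14/99 = 707/99

707/99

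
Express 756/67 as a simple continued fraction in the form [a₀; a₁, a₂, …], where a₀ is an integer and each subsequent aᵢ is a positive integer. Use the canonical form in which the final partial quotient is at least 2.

[11; 3, 1, 1, 9]

756 ÷ 67 → quotient 11, remainder 19
67 ÷ 19 → quotient 3, remainder 10
19 ÷ 10 → quotient 1, remainder 9
10 ÷ 9 → quotient 1, remainder 1
9 ÷ 1 → quotient 9, remainder 0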